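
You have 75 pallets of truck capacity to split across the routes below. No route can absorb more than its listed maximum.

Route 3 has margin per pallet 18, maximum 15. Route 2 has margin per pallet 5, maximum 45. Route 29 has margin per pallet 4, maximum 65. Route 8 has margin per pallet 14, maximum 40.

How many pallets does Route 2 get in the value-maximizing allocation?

20

Highest margin per pallet first: Route 3 18 > Route 8 14 > Route 2 5 > Route 29 4.
Route 3 takes 15 to reach its cap of 15 — 60 left.
Route 8: +40 to 40 (cap) — 20 left.
Only 20 left; Route 2 takes them to reach 20.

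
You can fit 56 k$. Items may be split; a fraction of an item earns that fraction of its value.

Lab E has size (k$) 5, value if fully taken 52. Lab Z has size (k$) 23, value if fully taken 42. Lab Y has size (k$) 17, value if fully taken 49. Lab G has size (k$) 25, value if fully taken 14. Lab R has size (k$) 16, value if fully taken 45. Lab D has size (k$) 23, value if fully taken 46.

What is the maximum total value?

Rank by value-to-size ratio: Lab E 52/5≈10.4, Lab Y 49/17≈2.88, Lab R 45/16≈2.81, Lab D 46/23≈2, Lab Z 42/23≈1.83, Lab G 14/25≈0.56.
All 5 k$ of Lab E fit (value 52) ; 51 remain.
Lab Y: take in full, 17 k$ for value 49 ; 34 left.
Lab R: take in full, 16 k$ for value 45 ; 18 left.
Only 18 k$ remain; take 18/23 of Lab D for value 46×18/23 = 36.
Total value = 182.

182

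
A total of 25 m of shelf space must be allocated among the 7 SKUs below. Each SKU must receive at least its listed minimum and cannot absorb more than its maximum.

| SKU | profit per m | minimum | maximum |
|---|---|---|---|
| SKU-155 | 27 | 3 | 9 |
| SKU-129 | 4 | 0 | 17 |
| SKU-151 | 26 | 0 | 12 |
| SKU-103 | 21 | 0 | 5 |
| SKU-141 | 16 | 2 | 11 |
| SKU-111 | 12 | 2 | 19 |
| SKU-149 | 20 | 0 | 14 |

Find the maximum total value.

Meeting every minimum uses 3+0+0+0+2+2+0 = 7 m, leaving 18.
Highest profit per m first: SKU-155 27 > SKU-151 26 > SKU-103 21 > SKU-149 20 > SKU-141 16 > SKU-111 12 > SKU-129 4.
SKU-155: +6 to 9 (cap) → 12 left.
SKU-151: +12 to 12 (cap) → 0 left.
Total = 27×9 + 26×12 + 16×2 + 12×2 = 611.

611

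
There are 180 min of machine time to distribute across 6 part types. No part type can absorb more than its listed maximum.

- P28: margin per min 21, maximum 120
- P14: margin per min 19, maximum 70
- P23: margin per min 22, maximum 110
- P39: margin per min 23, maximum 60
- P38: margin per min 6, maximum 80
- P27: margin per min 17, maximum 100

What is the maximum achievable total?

4010

Rank by margin per min: P39 23 > P23 22 > P28 21 > P14 19 > P27 17 > P38 6.
Give P39 60 to hit its cap of 60 ; 120 left.
Give P23 110 to hit its cap of 110 ; 10 left.
Only 10 left; P28 takes them to reach 10.
Total = 21×10 + 22×110 + 23×60 = 4010.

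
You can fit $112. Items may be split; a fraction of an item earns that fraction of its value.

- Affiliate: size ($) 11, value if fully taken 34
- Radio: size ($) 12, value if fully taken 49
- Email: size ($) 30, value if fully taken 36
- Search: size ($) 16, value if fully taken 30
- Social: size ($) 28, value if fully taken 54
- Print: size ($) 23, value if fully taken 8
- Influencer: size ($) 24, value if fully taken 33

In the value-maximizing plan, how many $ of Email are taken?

21

Sort by value density: Radio 49/12≈4.08, Affiliate 34/11≈3.09, Social 54/28≈1.93, Search 30/16≈1.88, Influencer 33/24≈1.38, Email 36/30≈1.2, Print 8/23≈0.348.
All 12 $ of Radio fit (value 49) ; 100 remain.
Take all of Affiliate (11 $, value 34) ; 89 $ left.
All 28 $ of Social fit (value 54) ; 61 remain.
Search: take in full, 16 $ for value 30 ; 45 left.
All 24 $ of Influencer fit (value 33) ; 21 remain.
Only 21 $ remain; take 21/30 of Email for value 36×21/30 = 25.2.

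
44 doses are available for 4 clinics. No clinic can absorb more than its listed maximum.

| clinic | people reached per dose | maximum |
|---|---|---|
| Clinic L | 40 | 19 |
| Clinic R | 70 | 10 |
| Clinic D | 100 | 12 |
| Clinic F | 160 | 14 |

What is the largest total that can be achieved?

4460

Order the clinics by people reached per dose: Clinic F 160 > Clinic D 100 > Clinic R 70 > Clinic L 40.
Give Clinic F 14 to hit its cap of 14 — 30 left.
Clinic D: +12 to 12 (cap) — 18 left.
Clinic R: +10 to 10 (cap) — 8 left.
Clinic L has room for 19 but only 8 remain, so it gets 8.
Total = 40×8 + 70×10 + 100×12 + 160×14 = 4460.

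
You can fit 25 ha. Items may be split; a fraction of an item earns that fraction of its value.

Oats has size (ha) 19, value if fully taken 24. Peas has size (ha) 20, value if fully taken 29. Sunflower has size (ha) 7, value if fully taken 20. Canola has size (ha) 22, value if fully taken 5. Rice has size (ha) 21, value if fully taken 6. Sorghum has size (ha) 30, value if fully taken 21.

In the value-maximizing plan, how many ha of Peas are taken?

18

Rank by value-to-size ratio: Sunflower 20/7≈2.86, Peas 29/20≈1.45, Oats 24/19≈1.26, Sorghum 21/30≈0.7, Rice 6/21≈0.286, Canola 5/22≈0.227.
Take all of Sunflower (7 ha, value 20) → 18 ha left.
Only 18 ha remain; take 18/20 of Peas for value 29×18/20 = 26.1.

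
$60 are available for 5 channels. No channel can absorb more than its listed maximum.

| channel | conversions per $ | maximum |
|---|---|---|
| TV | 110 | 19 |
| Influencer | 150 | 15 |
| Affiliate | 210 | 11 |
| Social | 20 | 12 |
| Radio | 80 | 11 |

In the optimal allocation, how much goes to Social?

Order the channels by conversions per $: Affiliate 210 > Influencer 150 > TV 110 > Radio 80 > Social 20.
Give Affiliate 11 to hit its cap of 11 ; 49 left.
Give Influencer 15 to hit its cap of 15 ; 34 left.
Give TV 19 to hit its cap of 19 ; 15 left.
Give Radio 11 to hit its cap of 11 ; 4 left.
Only 4 left; Social takes them to reach 4.

4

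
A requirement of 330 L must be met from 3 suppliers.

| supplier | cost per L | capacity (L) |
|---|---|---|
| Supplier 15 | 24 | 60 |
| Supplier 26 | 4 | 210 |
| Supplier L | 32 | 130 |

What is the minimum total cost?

4200

Use suppliers in increasing cost order.
Supplier 26 at 4: take all 210 L ; 120 still needed.
Take 60 from Supplier 15 at 24 ; need 60 more.
Supplier L at 32: take 60 of its 130 ; requirement met.
Cost = 210×4 + 60×24 + 60×32 = 4200.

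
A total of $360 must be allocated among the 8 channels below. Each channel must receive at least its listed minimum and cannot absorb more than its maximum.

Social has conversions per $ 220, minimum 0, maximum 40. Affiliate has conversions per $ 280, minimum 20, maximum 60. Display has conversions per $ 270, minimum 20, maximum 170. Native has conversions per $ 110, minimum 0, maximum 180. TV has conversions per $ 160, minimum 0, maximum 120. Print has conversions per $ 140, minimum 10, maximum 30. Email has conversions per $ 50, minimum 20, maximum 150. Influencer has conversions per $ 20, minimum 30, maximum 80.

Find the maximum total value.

79300

Meeting every minimum uses 0+20+20+0+0+10+20+30 = 100 $, leaving 260.
Highest conversions per $ first: Affiliate 280 > Display 270 > Social 220 > TV 160 > Print 140 > Native 110 > Email 50 > Influencer 20.
Affiliate: +40 to 60 (cap) — 220 left.
Display takes 150 more to reach its cap of 170 — 70 left.
Social takes 40 more to reach its cap of 40 — 30 left.
TV: +30 (room for 120) → 30. Pool exhausted.
Total = 220×40 + 280×60 + 270×170 + 160×30 + 140×10 + 50×20 + 20×30 = 79300.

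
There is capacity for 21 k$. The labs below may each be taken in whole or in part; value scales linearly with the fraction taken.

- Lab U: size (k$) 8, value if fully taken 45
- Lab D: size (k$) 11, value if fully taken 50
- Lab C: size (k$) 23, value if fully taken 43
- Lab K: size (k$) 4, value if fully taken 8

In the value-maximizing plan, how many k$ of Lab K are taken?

Rank by value-to-size ratio: Lab U 45/8≈5.62, Lab D 50/11≈4.55, Lab K 8/4≈2, Lab C 43/23≈1.87.
All 8 k$ of Lab U fit (value 45) ; 13 remain.
Lab D: take in full, 11 k$ for value 50 ; 2 left.
Fill the last 2 k$ with part of Lab K: 2/4 of it earns 4.

2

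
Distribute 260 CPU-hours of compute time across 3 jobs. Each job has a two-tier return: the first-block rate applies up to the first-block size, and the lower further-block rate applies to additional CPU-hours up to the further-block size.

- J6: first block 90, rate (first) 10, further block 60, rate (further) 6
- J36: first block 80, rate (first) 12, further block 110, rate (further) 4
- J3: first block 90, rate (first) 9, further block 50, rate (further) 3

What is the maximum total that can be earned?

2670

Rank every tier by rate: J36/T1 12 > J6/T1 10 > J3/T1 9 > J6/T2 6 > J36/T2 4 > J3/T2 3.
Fill J36 T1 block (80 at 12) — 180 left.
J6/T1 (10): +90 — 90 left.
J3 T1 at 9: fill all 90 — 0 left.
Total = 12×80 + 10×90 + 9×90 = 2670.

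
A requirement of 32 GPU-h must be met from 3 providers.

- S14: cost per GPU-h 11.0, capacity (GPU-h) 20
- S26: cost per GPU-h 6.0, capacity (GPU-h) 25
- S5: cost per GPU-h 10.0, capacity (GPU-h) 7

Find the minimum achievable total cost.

220

Fill from the cheapest provider first.
S26 at 6.0: take all 25 GPU-h → 7 still needed.
Take 7 from S5 at 10.0 → need 0 more.
S14: unused.
Cost = 25×6.0 + 7×10.0 = 220.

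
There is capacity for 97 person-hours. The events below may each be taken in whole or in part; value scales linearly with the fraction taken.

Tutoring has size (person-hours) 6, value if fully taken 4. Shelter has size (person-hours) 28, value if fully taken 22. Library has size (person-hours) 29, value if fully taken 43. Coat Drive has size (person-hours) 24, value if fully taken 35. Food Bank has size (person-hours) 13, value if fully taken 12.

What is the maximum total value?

Best value per unit of size first: Library 43/29≈1.48, Coat Drive 35/24≈1.46, Food Bank 12/13≈0.923, Shelter 22/28≈0.786, Tutoring 4/6≈0.667.
Take all of Library (29 person-hours, value 43) ; 68 person-hours left.
Coat Drive: take in full, 24 person-hours for value 35 ; 44 left.
Food Bank: take in full, 13 person-hours for value 12 ; 31 left.
All 28 person-hours of Shelter fit (value 22) ; 3 remain.
Fill the last 3 person-hours with part of Tutoring: 3/6 of it earns 2.
Total value = 114.

114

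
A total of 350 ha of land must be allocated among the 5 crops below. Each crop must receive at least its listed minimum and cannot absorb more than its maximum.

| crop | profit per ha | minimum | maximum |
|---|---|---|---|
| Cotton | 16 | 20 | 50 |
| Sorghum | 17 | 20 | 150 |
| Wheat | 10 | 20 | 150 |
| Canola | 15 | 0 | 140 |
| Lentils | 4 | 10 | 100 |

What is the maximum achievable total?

5390

Meeting every minimum uses 20+20+20+0+10 = 70 ha, leaving 280.
Rank by profit per ha: Sorghum 17 > Cotton 16 > Canola 15 > Wheat 10 > Lentils 4.
Sorghum takes 130 more to reach its cap of 150 ; 150 left.
Cotton takes 30 more to reach its cap of 50 ; 120 left.
Canola has room for 140 more but only 120 remain, so it gets 120.
Total = 16×50 + 17×150 + 10×20 + 15×120 + 4×10 = 5390.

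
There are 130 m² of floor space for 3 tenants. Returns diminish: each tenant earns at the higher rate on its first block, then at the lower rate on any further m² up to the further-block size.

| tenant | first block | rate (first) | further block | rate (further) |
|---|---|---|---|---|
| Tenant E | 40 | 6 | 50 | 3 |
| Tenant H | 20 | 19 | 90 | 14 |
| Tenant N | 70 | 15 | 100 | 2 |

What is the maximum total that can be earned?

1990

Treat each block as its own option and order by rate: Tenant H/first 19 > Tenant N/first 15 > Tenant H/second 14 > Tenant E/first 6 > Tenant E/second 3 > Tenant N/second 2.
Fill Tenant H first block (20 at 19) ; 110 left.
Tenant N/first (15): +70 ; 40 left.
40 remain; put them into Tenant H second at 14.
Total = 19×20 + 15×70 + 14×40 = 1990.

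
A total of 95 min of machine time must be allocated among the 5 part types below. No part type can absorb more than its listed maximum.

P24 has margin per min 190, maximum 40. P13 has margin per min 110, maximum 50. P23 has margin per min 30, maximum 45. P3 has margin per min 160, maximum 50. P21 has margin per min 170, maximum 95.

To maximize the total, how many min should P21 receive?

55

Order the part types by margin per min: P24 190 > P21 170 > P3 160 > P13 110 > P23 30.
Give P24 40 to hit its cap of 40 → 55 left.
P21 has room for 95 but only 55 remain, so it gets 55.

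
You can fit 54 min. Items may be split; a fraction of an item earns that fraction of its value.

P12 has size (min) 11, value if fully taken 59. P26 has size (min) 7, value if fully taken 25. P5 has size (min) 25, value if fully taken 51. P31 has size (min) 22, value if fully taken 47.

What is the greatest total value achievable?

Rank by value-to-size ratio: P12 59/11≈5.36, P26 25/7≈3.57, P31 47/22≈2.14, P5 51/25≈2.04.
P12: take in full, 11 min for value 59 — 43 left.
Take all of P26 (7 min, value 25) — 36 min left.
All 22 min of P31 fit (value 47) — 14 remain.
Fill the last 14 min with part of P5: 14/25 of it earns 28.56.
Total value = 159.56.

159.56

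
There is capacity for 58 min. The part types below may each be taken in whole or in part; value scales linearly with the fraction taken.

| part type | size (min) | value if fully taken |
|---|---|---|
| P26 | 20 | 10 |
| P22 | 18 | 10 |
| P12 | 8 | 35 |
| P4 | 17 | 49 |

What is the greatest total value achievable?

Rank by value-to-size ratio: P12 35/8≈4.38, P4 49/17≈2.88, P22 10/18≈0.556, P26 10/20≈0.5.
All 8 min of P12 fit (value 35) ; 50 remain.
All 17 min of P4 fit (value 49) ; 33 remain.
P22: take in full, 18 min for value 10 ; 15 left.
Only 15 min remain; take 15/20 of P26 for value 10×15/20 = 7.5.
Total value = 101.5.

101.5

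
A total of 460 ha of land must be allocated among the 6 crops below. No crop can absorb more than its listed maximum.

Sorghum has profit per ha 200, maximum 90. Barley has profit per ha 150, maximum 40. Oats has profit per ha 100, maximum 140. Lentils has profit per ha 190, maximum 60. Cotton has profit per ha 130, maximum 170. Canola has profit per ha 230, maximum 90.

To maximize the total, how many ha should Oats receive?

Rank by profit per ha: Canola 230 > Sorghum 200 > Lentils 190 > Barley 150 > Cotton 130 > Oats 100.
Give Canola 90 to hit its cap of 90 — 370 left.
Sorghum: +90 to 90 (cap) — 280 left.
Lentils takes 60 to reach its cap of 60 — 220 left.
Barley: +40 to 40 (cap) — 180 left.
Cotton: +170 to 170 (cap) — 10 left.
Oats: +10 (room for 140) → 10. Pool exhausted.

10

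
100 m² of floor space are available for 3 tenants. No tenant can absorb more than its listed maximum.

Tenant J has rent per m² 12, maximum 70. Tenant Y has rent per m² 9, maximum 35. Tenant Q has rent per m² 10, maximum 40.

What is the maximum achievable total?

Rank by rent per m²: Tenant J 12 > Tenant Q 10 > Tenant Y 9.
Tenant J: +70 to 70 (cap) — 30 left.
Tenant Q has room for 40 but only 30 remain, so it gets 30.
Total = 12×70 + 10×30 = 1140.

1140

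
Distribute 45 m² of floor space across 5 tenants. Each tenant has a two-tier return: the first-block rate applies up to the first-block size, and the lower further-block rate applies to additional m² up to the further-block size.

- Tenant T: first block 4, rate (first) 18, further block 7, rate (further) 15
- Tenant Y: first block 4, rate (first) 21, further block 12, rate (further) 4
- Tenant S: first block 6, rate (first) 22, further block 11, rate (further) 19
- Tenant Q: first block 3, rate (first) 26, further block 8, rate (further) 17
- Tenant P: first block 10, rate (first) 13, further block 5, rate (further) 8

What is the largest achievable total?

842

Rank every tier by rate: Tenant Q/T1 26 > Tenant S/T1 22 > Tenant Y/T1 21 > Tenant S/T2 19 > Tenant T/T1 18 > Tenant Q/T2 17 > Tenant T/T2 15 > Tenant P/T1 13 > Tenant P/T2 8 > Tenant Y/T2 4.
Fill Tenant Q T1 block (3 at 26) ; 42 left.
Tenant S/T1 (22): +6 ; 36 left.
Tenant Y T1 at 21: fill all 4 ; 32 left.
Tenant S T2 at 19: fill all 11 ; 21 left.
Tenant T/T1 (18): +4 ; 17 left.
Tenant Q T2 at 17: fill all 8 ; 9 left.
Fill Tenant T T2 block (7 at 15) ; 2 left.
2 remain; put them into Tenant P T1 at 13.
Total = 26×3 + 22×6 + 21×4 + 19×11 + 18×4 + 17×8 + 15×7 + 13×2 = 842.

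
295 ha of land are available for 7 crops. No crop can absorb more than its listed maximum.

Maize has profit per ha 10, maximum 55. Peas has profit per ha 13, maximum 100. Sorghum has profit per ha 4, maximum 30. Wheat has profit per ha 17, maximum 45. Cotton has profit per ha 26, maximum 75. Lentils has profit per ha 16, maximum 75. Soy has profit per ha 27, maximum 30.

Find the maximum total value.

5635

Highest profit per ha first: Soy 27 > Cotton 26 > Wheat 17 > Lentils 16 > Peas 13 > Maize 10 > Sorghum 4.
Give Soy 30 to hit its cap of 30 → 265 left.
Cotton takes 75 to reach its cap of 75 → 190 left.
Wheat: +45 to 45 (cap) → 145 left.
Give Lentils 75 to hit its cap of 75 → 70 left.
Peas: +70 (room for 100) → 70. Pool exhausted.
Total = 13×70 + 17×45 + 26×75 + 16×75 + 27×30 = 5635.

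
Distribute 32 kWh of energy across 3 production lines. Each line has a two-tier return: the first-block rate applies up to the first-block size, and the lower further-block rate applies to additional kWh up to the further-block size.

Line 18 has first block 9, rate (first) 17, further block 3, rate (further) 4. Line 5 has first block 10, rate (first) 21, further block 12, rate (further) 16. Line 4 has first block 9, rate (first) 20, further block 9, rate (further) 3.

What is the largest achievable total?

607

Treat each block as its own option and order by rate: Line 5/first 21 > Line 4/first 20 > Line 18/first 17 > Line 5/second 16 > Line 18/second 4 > Line 4/second 3.
Line 5 first at 21: fill all 10 ; 22 left.
Fill Line 4 first block (9 at 20) ; 13 left.
Fill Line 18 first block (9 at 17) ; 4 left.
4 remain; put them into Line 5 second at 16.
Total = 21×10 + 20×9 + 17×9 + 16×4 = 607.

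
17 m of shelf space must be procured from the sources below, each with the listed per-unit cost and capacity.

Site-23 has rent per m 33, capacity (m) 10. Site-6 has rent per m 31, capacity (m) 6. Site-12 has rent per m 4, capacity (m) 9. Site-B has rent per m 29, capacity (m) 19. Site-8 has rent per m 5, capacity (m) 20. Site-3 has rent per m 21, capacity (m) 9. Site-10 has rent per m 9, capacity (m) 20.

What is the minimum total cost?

Use sources in increasing cost order.
Take 9 from Site-12 at 4 — need 8 more.
Site-8 at 5: take 8 of its 20 — requirement met.
Site-10, Site-3, Site-B, Site-6, Site-23: unused.
Cost = 9×4 + 8×5 = 76.

76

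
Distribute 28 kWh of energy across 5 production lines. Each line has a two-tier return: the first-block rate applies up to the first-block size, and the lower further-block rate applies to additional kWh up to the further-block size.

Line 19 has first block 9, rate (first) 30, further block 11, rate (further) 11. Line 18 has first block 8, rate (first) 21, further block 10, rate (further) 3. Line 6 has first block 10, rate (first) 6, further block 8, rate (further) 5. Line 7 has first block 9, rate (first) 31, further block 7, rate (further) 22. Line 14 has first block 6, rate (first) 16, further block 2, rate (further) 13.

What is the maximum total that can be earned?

766

Treat each block as its own option and order by rate: Line 7/tier1 31 > Line 19/tier1 30 > Line 7/tier2 22 > Line 18/tier1 21 > Line 14/tier1 16 > Line 14/tier2 13 > Line 19/tier2 11 > Line 6/tier1 6 > Line 6/tier2 5 > Line 18/tier2 3.
Line 7/tier1 (31): +9 — 19 left.
Line 19 tier1 at 30: fill all 9 — 10 left.
Fill Line 7 tier2 block (7 at 22) — 3 left.
Line 18 tier1 at 21: only 3 left, fill 3.
Total = 31×9 + 30×9 + 22×7 + 21×3 = 766.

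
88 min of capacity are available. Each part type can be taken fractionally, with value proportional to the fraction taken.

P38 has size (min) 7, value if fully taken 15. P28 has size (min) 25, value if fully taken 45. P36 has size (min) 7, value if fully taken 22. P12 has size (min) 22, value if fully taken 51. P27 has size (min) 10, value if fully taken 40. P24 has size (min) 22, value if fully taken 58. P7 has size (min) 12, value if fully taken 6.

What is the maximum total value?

222

Best value per unit of size first: P27 40/10≈4, P36 22/7≈3.14, P24 58/22≈2.64, P12 51/22≈2.32, P38 15/7≈2.14, P28 45/25≈1.8, P7 6/12≈0.5.
Take all of P27 (10 min, value 40) — 78 min left.
P36: take in full, 7 min for value 22 — 71 left.
P24: take in full, 22 min for value 58 — 49 left.
Take all of P12 (22 min, value 51) — 27 min left.
P38: take in full, 7 min for value 15 — 20 left.
Fill the last 20 min with part of P28: 20/25 of it earns 36.
Total value = 222.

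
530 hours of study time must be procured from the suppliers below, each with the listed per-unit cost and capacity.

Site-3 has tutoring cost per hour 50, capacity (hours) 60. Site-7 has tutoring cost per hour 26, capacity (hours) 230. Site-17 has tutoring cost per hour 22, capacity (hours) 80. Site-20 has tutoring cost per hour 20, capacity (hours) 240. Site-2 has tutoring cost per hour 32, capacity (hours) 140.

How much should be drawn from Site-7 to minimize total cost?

210

Use suppliers in increasing cost order.
Site-20 (20): use full 240 ; 290 hours to go.
Take 80 from Site-17 at 22 ; need 210 more.
Site-7 at 26: take 210 of its 230 ; requirement met.
Site-2, Site-3: unused.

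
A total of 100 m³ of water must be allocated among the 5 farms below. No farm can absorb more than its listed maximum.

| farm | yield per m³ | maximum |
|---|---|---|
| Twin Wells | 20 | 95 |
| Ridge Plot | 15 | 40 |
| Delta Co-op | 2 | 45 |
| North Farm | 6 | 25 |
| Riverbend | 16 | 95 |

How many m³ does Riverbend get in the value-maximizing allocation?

Order the farms by yield per m³: Twin Wells 20 > Riverbend 16 > Ridge Plot 15 > North Farm 6 > Delta Co-op 2.
Twin Wells: +95 to 95 (cap) → 5 left.
Only 5 left; Riverbend takes them to reach 5.

5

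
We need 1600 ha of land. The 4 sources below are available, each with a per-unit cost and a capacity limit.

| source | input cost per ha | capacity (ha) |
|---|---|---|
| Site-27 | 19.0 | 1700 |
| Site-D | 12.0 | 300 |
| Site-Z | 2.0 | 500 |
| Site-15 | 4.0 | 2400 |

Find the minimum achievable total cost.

Cheapest first:
Site-Z at 2.0: take all 500 ha ; 1100 still needed.
Site-15 (4.0): take the remaining 1100 ; done.
Site-D, Site-27: unused.
Cost = 500×2.0 + 1100×4.0 = 5400.

5400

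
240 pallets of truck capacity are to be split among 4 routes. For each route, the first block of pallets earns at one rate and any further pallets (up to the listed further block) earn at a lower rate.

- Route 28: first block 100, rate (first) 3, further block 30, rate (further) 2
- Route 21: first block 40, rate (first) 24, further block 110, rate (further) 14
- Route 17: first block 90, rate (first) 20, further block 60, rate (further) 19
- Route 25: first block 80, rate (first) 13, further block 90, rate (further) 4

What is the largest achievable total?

4600

Order all 8 blocks by rate: Route 21/first 24 > Route 17/first 20 > Route 17/second 19 > Route 21/second 14 > Route 25/first 13 > Route 25/second 4 > Route 28/first 3 > Route 28/second 2.
Route 21 first at 24: fill all 40 ; 200 left.
Fill Route 17 first block (90 at 20) ; 110 left.
Fill Route 17 second block (60 at 19) ; 50 left.
Route 21/second: +50 of 110 at 14; pool empty.
Total = 24×40 + 20×90 + 19×60 + 14×50 = 4600.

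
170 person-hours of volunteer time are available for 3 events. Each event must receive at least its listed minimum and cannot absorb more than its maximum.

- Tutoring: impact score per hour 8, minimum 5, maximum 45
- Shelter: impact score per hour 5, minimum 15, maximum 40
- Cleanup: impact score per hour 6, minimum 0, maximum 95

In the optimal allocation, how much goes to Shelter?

30

Meeting every minimum uses 5+15+0 = 20 person-hours, leaving 150.
Rank by impact score per hour: Tutoring 8 > Cleanup 6 > Shelter 5.
Tutoring: +40 to 45 (cap) ; 110 left.
Cleanup takes 95 more to reach its cap of 95 ; 15 left.
Shelter has room for 25 more but only 15 remain, so it gets 30.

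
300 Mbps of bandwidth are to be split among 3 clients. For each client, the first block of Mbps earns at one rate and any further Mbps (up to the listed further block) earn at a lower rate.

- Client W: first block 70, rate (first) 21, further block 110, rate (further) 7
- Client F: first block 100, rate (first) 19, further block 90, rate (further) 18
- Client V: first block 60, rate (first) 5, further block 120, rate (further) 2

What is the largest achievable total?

5270

Order all 6 blocks by rate: Client W/T1 21 > Client F/T1 19 > Client F/T2 18 > Client W/T2 7 > Client V/T1 5 > Client V/T2 2.
Client W/T1 (21): +70 ; 230 left.
Client F T1 at 19: fill all 100 ; 130 left.
Client F/T2 (18): +90 ; 40 left.
Client W/T2: +40 of 110 at 7; pool empty.
Total = 21×70 + 19×100 + 18×90 + 7×40 = 5270.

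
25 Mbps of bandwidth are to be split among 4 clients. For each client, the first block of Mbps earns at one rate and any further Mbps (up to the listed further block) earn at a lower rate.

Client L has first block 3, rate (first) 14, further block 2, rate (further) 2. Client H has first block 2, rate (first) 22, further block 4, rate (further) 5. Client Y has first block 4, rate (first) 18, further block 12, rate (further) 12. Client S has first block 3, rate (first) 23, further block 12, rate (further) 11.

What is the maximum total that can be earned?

382

Treat each block as its own option and order by rate: Client S/T1 23 > Client H/T1 22 > Client Y/T1 18 > Client L/T1 14 > Client Y/T2 12 > Client S/T2 11 > Client H/T2 5 > Client L/T2 2.
Fill Client S T1 block (3 at 23) → 22 left.
Client H/T1 (22): +2 → 20 left.
Client Y/T1 (18): +4 → 16 left.
Client L T1 at 14: fill all 3 → 13 left.
Fill Client Y T2 block (12 at 12) → 1 left.
1 remain; put them into Client S T2 at 11.
Total = 23×3 + 22×2 + 18×4 + 14×3 + 12×12 + 11×1 = 382.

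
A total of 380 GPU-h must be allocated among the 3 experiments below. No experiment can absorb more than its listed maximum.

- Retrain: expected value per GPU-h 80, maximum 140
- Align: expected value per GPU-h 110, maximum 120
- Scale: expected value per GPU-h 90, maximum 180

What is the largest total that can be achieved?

35800

Highest expected value per GPU-h first: Align 110 > Scale 90 > Retrain 80.
Align: +120 to 120 (cap) → 260 left.
Scale: +180 to 180 (cap) → 80 left.
Retrain: +80 (room for 140) → 80. Pool exhausted.
Total = 80×80 + 110×120 + 90×180 = 35800.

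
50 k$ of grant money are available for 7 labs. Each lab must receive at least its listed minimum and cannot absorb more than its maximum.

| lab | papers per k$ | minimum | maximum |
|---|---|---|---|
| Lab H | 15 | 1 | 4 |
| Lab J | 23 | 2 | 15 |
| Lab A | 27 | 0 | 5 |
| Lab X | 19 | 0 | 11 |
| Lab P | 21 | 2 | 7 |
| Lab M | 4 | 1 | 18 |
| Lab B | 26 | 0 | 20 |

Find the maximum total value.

1185

Meeting every minimum uses 1+2+0+0+2+1+0 = 6 k$, leaving 44.
Rank by papers per k$: Lab A 27 > Lab B 26 > Lab J 23 > Lab P 21 > Lab X 19 > Lab H 15 > Lab M 4.
Give Lab A 5 more to hit its cap of 5 ; 39 left.
Lab B: +20 to 20 (cap) ; 19 left.
Lab J takes 13 more to reach its cap of 15 ; 6 left.
Lab P takes 5 more to reach its cap of 7 ; 1 left.
Only 1 left; Lab X takes them to reach 1.
Total = 15×1 + 23×15 + 27×5 + 19×1 + 21×7 + 4×1 + 26×20 = 1185.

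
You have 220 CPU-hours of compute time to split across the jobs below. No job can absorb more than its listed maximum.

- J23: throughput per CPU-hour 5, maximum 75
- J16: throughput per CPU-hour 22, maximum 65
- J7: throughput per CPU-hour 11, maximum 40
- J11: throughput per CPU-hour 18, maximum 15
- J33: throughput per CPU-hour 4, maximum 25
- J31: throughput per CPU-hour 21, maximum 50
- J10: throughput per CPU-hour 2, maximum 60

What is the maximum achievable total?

3440

Highest throughput per CPU-hour first: J16 22 > J31 21 > J11 18 > J7 11 > J23 5 > J33 4 > J10 2.
Give J16 65 to hit its cap of 65 — 155 left.
Give J31 50 to hit its cap of 50 — 105 left.
J11: +15 to 15 (cap) — 90 left.
J7: +40 to 40 (cap) — 50 left.
J23: +50 (room for 75) → 50. Pool exhausted.
Total = 5×50 + 22×65 + 11×40 + 18×15 + 21×50 = 3440.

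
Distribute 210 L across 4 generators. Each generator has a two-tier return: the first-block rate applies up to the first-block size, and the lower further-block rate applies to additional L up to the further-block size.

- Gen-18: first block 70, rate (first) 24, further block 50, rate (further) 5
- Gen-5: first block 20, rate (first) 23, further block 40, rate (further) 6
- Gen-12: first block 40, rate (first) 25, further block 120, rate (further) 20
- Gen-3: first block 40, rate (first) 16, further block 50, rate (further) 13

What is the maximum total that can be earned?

4740

Order all 8 blocks by rate: Gen-12/tier1 25 > Gen-18/tier1 24 > Gen-5/tier1 23 > Gen-12/tier2 20 > Gen-3/tier1 16 > Gen-3/tier2 13 > Gen-5/tier2 6 > Gen-18/tier2 5.
Gen-12/tier1 (25): +40 ; 170 left.
Gen-18 tier1 at 24: fill all 70 ; 100 left.
Gen-5 tier1 at 23: fill all 20 ; 80 left.
80 remain; put them into Gen-12 tier2 at 20.
Total = 25×40 + 24×70 + 23×20 + 20×80 = 4740.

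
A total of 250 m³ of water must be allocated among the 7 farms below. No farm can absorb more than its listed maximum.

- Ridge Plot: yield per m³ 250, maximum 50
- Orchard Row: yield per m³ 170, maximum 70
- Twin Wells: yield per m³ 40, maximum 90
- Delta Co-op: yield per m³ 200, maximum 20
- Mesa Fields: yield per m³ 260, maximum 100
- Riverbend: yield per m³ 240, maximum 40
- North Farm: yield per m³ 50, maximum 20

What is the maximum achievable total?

58900

Highest yield per m³ first: Mesa Fields 260 > Ridge Plot 250 > Riverbend 240 > Delta Co-op 200 > Orchard Row 170 > North Farm 50 > Twin Wells 40.
Give Mesa Fields 100 to hit its cap of 100 — 150 left.
Ridge Plot takes 50 to reach its cap of 50 — 100 left.
Give Riverbend 40 to hit its cap of 40 — 60 left.
Delta Co-op takes 20 to reach its cap of 20 — 40 left.
Orchard Row has room for 70 but only 40 remain, so it gets 40.
Total = 250×50 + 170×40 + 200×20 + 260×100 + 240×40 = 58900.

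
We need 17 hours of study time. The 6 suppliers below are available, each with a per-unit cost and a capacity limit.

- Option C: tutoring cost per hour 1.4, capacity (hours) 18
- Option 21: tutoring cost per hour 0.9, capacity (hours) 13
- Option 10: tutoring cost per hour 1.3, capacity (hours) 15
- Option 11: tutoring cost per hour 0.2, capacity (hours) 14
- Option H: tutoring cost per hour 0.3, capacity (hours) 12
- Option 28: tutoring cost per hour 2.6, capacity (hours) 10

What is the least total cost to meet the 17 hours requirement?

Use suppliers in increasing cost order.
Option 11 at 0.2: take all 14 hours ; 3 still needed.
Take 3 from Option H at 0.3 to finish.
Option 21, Option 10, Option C, Option 28: unused.
Cost = 14×0.2 + 3×0.3 = 3.7.

3.7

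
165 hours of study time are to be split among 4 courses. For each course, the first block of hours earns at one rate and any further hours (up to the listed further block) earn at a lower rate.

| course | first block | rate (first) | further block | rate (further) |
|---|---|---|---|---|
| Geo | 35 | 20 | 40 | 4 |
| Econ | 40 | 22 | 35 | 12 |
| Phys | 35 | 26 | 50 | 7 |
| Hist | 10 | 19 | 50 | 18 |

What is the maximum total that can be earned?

3490

Treat each block as its own option and order by rate: Phys/tier1 26 > Econ/tier1 22 > Geo/tier1 20 > Hist/tier1 19 > Hist/tier2 18 > Econ/tier2 12 > Phys/tier2 7 > Geo/tier2 4.
Fill Phys tier1 block (35 at 26) — 130 left.
Econ tier1 at 22: fill all 40 — 90 left.
Geo tier1 at 20: fill all 35 — 55 left.
Fill Hist tier1 block (10 at 19) — 45 left.
Hist/tier2: +45 of 50 at 18; pool empty.
Total = 26×35 + 22×40 + 20×35 + 19×10 + 18×45 = 3490.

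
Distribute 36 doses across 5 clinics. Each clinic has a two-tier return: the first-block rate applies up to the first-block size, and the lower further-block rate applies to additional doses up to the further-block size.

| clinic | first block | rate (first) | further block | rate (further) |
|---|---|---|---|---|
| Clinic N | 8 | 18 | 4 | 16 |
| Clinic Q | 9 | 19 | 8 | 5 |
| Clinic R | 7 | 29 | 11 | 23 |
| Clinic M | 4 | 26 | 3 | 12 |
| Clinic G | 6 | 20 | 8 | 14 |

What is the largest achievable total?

832

Treat each block as its own option and order by rate: Clinic R/T1 29 > Clinic M/T1 26 > Clinic R/T2 23 > Clinic G/T1 20 > Clinic Q/T1 19 > Clinic N/T1 18 > Clinic N/T2 16 > Clinic G/T2 14 > Clinic M/T2 12 > Clinic Q/T2 5.
Clinic R T1 at 29: fill all 7 ; 29 left.
Fill Clinic M T1 block (4 at 26) ; 25 left.
Fill Clinic R T2 block (11 at 23) ; 14 left.
Fill Clinic G T1 block (6 at 20) ; 8 left.
Clinic Q/T1: +8 of 9 at 19; pool empty.
Total = 29×7 + 26×4 + 23×11 + 20×6 + 19×8 = 832.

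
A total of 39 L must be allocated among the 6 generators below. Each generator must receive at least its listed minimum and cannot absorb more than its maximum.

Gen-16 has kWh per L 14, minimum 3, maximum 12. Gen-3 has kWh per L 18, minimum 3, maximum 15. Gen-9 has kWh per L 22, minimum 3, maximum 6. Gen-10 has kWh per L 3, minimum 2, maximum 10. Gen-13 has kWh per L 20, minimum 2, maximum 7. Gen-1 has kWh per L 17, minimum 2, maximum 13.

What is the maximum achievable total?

692

Meeting every minimum uses 3+3+3+2+2+2 = 15 L, leaving 24.
Highest kWh per L first: Gen-9 22 > Gen-13 20 > Gen-3 18 > Gen-1 17 > Gen-16 14 > Gen-10 3.
Give Gen-9 3 more to hit its cap of 6 → 21 left.
Give Gen-13 5 more to hit its cap of 7 → 16 left.
Gen-3 takes 12 more to reach its cap of 15 → 4 left.
Only 4 left; Gen-1 takes them to reach 6.
Total = 14×3 + 18×15 + 22×6 + 3×2 + 20×7 + 17×6 = 692.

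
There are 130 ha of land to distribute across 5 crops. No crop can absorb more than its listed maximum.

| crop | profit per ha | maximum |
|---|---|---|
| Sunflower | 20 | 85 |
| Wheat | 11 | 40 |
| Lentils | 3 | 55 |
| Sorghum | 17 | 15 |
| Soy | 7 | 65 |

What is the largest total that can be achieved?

2285

Rank by profit per ha: Sunflower 20 > Sorghum 17 > Wheat 11 > Soy 7 > Lentils 3.
Sunflower: +85 to 85 (cap) ; 45 left.
Give Sorghum 15 to hit its cap of 15 ; 30 left.
Wheat has room for 40 but only 30 remain, so it gets 30.
Total = 20×85 + 11×30 + 17×15 = 2285.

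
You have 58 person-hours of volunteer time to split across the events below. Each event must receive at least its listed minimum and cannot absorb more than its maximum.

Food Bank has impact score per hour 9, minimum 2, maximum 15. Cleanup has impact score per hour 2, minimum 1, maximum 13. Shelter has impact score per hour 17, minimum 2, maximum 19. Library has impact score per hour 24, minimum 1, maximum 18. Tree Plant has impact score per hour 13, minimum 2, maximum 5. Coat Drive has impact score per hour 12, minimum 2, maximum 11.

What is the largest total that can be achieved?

990

Meeting every minimum uses 2+1+2+1+2+2 = 10 person-hours, leaving 48.
Order the events by impact score per hour: Library 24 > Shelter 17 > Tree Plant 13 > Coat Drive 12 > Food Bank 9 > Cleanup 2.
Give Library 17 more to hit its cap of 18 ; 31 left.
Shelter: +17 to 19 (cap) ; 14 left.
Give Tree Plant 3 more to hit its cap of 5 ; 11 left.
Coat Drive takes 9 more to reach its cap of 11 ; 2 left.
Food Bank: +2 (room for 13) → 4. Pool exhausted.
Total = 9×4 + 2×1 + 17×19 + 24×18 + 13×5 + 12×11 = 990.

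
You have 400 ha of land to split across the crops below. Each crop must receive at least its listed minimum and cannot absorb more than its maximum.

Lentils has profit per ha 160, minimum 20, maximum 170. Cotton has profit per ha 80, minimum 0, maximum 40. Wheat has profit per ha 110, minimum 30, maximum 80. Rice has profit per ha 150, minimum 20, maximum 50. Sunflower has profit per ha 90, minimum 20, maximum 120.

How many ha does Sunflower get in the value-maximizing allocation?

100

Meeting every minimum uses 20+0+30+20+20 = 90 ha, leaving 310.
Highest profit per ha first: Lentils 160 > Rice 150 > Wheat 110 > Sunflower 90 > Cotton 80.
Give Lentils 150 more to hit its cap of 170 ; 160 left.
Rice takes 30 more to reach its cap of 50 ; 130 left.
Wheat: +50 to 80 (cap) ; 80 left.
Sunflower: +80 (room for 100) → 100. Pool exhausted.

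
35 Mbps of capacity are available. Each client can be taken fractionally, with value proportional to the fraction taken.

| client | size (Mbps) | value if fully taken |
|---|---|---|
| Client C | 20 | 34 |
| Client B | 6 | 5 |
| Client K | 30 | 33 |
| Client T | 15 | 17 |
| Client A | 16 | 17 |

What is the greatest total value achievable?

Best value per unit of size first: Client C 34/20≈1.7, Client T 17/15≈1.13, Client K 33/30≈1.1, Client A 17/16≈1.06, Client B 5/6≈0.833.
Take all of Client C (20 Mbps, value 34) — 15 Mbps left.
Take all of Client T (15 Mbps, value 17) — 0 Mbps left.
Total value = 51.

51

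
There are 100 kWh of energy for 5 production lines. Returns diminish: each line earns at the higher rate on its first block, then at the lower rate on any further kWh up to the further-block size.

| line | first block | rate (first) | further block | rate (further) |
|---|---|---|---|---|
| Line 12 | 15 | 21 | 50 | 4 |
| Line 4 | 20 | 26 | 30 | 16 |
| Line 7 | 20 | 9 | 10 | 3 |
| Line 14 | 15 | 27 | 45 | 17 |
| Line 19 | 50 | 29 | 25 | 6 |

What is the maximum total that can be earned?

Treat each block as its own option and order by rate: Line 19/T1 29 > Line 14/T1 27 > Line 4/T1 26 > Line 12/T1 21 > Line 14/T2 17 > Line 4/T2 16 > Line 7/T1 9 > Line 19/T2 6 > Line 12/T2 4 > Line 7/T2 3.
Line 19 T1 at 29: fill all 50 — 50 left.
Line 14/T1 (27): +15 — 35 left.
Line 4 T1 at 26: fill all 20 — 15 left.
Line 12/T1 (21): +15 — 0 left.
Total = 29×50 + 27×15 + 26×20 + 21×15 = 2690.

2690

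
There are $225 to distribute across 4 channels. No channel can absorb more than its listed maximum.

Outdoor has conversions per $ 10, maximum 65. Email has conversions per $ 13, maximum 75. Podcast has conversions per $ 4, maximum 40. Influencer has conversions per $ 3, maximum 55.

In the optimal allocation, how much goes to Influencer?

Order the channels by conversions per $: Email 13 > Outdoor 10 > Podcast 4 > Influencer 3.
Email takes 75 to reach its cap of 75 → 150 left.
Give Outdoor 65 to hit its cap of 65 → 85 left.
Podcast: +40 to 40 (cap) → 45 left.
Influencer has room for 55 but only 45 remain, so it gets 45.

45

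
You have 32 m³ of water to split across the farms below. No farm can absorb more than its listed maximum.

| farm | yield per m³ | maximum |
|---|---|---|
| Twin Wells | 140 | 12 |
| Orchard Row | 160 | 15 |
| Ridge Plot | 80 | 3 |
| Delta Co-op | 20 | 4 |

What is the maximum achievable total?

4360

Rank by yield per m³: Orchard Row 160 > Twin Wells 140 > Ridge Plot 80 > Delta Co-op 20.
Give Orchard Row 15 to hit its cap of 15 — 17 left.
Twin Wells: +12 to 12 (cap) — 5 left.
Give Ridge Plot 3 to hit its cap of 3 — 2 left.
Delta Co-op: +2 (room for 4) → 2. Pool exhausted.
Total = 140×12 + 160×15 + 80×3 + 20×2 = 4360.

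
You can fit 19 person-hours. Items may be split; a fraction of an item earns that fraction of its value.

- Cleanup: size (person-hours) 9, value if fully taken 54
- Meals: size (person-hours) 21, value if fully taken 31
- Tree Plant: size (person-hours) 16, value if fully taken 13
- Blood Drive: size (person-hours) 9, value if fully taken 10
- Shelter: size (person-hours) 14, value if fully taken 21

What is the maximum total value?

Best value per unit of size first: Cleanup 54/9≈6, Shelter 21/14≈1.5, Meals 31/21≈1.48, Blood Drive 10/9≈1.11, Tree Plant 13/16≈0.812.
Cleanup: take in full, 9 person-hours for value 54 ; 10 left.
Fill the last 10 person-hours with part of Shelter: 10/14 of it earns 15.
Total value = 69.

69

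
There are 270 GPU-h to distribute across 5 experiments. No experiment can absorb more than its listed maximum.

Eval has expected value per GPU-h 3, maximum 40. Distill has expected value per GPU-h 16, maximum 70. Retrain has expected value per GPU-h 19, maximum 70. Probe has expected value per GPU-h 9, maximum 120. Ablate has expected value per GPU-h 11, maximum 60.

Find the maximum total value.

3740

Order the experiments by expected value per GPU-h: Retrain 19 > Distill 16 > Ablate 11 > Probe 9 > Eval 3.
Give Retrain 70 to hit its cap of 70 ; 200 left.
Distill takes 70 to reach its cap of 70 ; 130 left.
Give Ablate 60 to hit its cap of 60 ; 70 left.
Probe has room for 120 but only 70 remain, so it gets 70.
Total = 16×70 + 19×70 + 9×70 + 11×60 = 3740.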